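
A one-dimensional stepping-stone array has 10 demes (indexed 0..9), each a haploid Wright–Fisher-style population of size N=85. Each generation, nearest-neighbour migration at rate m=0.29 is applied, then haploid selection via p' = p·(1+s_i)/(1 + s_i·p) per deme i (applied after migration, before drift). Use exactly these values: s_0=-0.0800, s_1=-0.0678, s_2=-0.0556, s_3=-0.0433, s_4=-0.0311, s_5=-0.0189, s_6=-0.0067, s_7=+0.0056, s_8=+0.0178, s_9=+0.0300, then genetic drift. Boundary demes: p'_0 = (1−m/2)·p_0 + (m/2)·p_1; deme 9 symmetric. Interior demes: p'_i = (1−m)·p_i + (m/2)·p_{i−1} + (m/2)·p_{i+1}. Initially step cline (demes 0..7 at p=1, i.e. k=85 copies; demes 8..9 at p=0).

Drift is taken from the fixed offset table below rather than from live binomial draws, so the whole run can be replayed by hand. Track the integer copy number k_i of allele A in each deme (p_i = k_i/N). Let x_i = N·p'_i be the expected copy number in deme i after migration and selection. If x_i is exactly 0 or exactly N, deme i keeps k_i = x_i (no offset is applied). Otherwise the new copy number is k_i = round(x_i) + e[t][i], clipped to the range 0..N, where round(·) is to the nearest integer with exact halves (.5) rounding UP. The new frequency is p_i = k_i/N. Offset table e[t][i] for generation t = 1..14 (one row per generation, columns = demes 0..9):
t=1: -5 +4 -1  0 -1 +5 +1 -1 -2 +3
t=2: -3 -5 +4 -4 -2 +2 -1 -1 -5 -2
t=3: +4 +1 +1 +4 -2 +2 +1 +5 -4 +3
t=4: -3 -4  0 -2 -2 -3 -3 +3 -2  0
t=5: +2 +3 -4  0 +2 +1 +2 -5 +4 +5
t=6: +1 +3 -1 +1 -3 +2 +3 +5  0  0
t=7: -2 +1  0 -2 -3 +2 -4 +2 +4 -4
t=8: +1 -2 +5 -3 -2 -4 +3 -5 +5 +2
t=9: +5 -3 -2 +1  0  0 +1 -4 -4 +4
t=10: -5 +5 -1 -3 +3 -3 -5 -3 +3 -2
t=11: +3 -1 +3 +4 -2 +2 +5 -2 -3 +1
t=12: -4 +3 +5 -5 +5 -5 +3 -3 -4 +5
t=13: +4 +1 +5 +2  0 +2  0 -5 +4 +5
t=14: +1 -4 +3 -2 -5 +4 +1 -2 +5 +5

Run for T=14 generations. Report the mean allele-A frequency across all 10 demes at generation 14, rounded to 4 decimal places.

t=0: k=[85 85 85 85 85 85 85 85 0 0]
t=1: x=[85.0000 85.0000 85.0000 85.0000 85.0000 85.0000 85.0000 72.7337 12.5121 0.0000] k=[85 85 85 85 85 85 85 72 11 0]
t=2: x=[85.0000 85.0000 85.0000 85.0000 85.0000 85.0000 83.1026 65.1252 18.5041 1.6419] k=[85 85 85 85 85 85 82 64 14 0]
t=3: x=[85.0000 85.0000 85.0000 85.0000 85.0000 84.5567 79.7922 59.4599 19.4837 2.0894] k=[85 85 85 85 85 85 81 64 15 5]
t=4: x=[85.0000 85.0000 85.0000 85.0000 85.0000 84.4089 79.0781 59.4599 20.9321 6.6284] k=[85 85 85 85 85 81 76 62 19 7]
t=5: x=[85.0000 85.0000 85.0000 85.0000 84.4015 80.7791 74.6340 57.8982 23.7961 8.9745] k=[85 85 85 85 85 82 77 53 28 14]
t=6: x=[85.0000 85.0000 85.0000 85.0000 84.5511 81.6491 74.1817 52.9665 29.9363 16.4180] k=[85 85 85 85 82 84 77 58 30 16]
t=7: x=[85.0000 85.0000 85.0000 84.5454 82.6540 82.6518 75.2019 56.8003 32.3829 18.4535] k=[85 85 85 83 80 85 71 59 36 14]
t=8: x=[85.0000 85.0000 84.6930 82.7605 81.0425 82.1937 71.2125 57.5090 36.5120 17.5989] k=[85 85 85 80 79 78 74 53 42 20]
t=9: x=[85.0000 85.0000 84.2327 80.3908 78.8214 77.4345 71.4586 54.5592 40.7792 23.6918] k=[85 85 82 81 79 77 72 51 37 28]
t=10: x=[85.0000 84.5335 82.1358 80.6769 78.8214 76.4189 69.5954 52.1276 38.0955 29.8752] k=[85 85 81 78 82 73 65 49 41 28]
t=11: x=[85.0000 84.3781 80.9289 78.7640 79.9675 72.9490 63.7330 50.2748 40.6491 30.4603] k=[85 83 84 83 78 75 69 48 38 31]
t=12: x=[84.6849 83.3234 83.6353 82.3069 78.0921 74.3891 66.7288 49.7103 38.8068 32.6070] k=[81 85 85 77 83 69 70 47 35 38]
t=13: x=[81.2956 84.3781 83.7727 78.7796 79.9521 70.9527 66.4226 48.7112 37.5444 38.1857] k=[85 85 85 81 80 73 66 44 42 43]
t=14: x=[85.0000 85.0000 84.3861 81.2807 78.9550 72.8020 63.7179 47.0174 42.8099 43.4830] k=[85 85 85 79 74 77 65 45 48 48]

0.8129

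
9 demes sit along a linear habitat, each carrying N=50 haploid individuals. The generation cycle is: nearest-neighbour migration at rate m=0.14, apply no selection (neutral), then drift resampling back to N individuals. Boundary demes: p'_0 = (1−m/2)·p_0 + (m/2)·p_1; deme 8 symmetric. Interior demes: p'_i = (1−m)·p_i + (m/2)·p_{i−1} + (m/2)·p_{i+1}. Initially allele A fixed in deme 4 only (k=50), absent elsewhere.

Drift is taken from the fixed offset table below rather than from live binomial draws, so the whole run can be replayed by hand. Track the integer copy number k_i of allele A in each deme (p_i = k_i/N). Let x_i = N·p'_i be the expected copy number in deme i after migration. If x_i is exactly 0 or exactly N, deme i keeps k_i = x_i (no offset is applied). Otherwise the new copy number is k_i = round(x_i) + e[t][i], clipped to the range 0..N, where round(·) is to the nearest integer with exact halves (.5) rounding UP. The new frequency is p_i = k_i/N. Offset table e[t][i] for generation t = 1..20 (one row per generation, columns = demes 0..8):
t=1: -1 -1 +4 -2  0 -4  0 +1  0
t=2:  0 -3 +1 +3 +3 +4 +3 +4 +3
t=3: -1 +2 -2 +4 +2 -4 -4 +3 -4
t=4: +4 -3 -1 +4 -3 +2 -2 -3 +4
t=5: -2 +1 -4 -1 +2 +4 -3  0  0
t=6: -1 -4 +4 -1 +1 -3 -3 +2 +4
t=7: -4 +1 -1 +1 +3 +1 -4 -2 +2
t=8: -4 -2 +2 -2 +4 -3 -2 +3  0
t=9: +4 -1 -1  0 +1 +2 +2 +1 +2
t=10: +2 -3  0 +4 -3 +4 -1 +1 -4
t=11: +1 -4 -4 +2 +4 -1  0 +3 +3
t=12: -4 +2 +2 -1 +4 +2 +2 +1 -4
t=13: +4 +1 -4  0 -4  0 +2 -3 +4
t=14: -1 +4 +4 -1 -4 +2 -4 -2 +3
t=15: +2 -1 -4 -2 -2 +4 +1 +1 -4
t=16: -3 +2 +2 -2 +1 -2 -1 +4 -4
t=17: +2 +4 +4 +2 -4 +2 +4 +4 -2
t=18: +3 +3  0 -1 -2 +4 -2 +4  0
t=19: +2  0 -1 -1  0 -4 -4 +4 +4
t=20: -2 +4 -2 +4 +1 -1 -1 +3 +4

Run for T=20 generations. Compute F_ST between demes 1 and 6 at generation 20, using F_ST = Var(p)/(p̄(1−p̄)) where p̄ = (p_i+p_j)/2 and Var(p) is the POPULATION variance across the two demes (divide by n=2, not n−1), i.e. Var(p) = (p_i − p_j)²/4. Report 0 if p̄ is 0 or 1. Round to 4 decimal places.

0.0432

t=0: k=[0 0 0 0 50 0 0 0 0]
t=1: x=[0.0000 0.0000 0.0000 3.5000 43.0000 3.5000 0.0000 0.0000 0.0000] k=[0 0 0 2 43 0 0 0 0]
t=2: x=[0.0000 0.0000 0.1400 4.7300 37.1200 3.0100 0.0000 0.0000 0.0000] k=[0 0 1 8 40 7 0 0 0]
t=3: x=[0.0000 0.0700 1.4200 9.7500 35.4500 8.8200 0.4900 0.0000 0.0000] k=[0 2 0 14 37 5 0 0 0]
t=4: x=[0.1400 1.7200 1.1200 14.6300 33.1500 6.8900 0.3500 0.0000 0.0000] k=[4 0 0 19 30 9 0 0 0]
t=5: x=[3.7200 0.2800 1.3300 18.4400 27.7600 9.8400 0.6300 0.0000 0.0000] k=[2 1 0 17 30 14 0 0 0]
t=6: x=[1.9300 1.0000 1.2600 16.7200 27.9700 14.1400 0.9800 0.0000 0.0000] k=[1 0 5 16 29 11 0 0 0]
t=7: x=[0.9300 0.4200 5.4200 16.1400 26.8300 11.4900 0.7700 0.0000 0.0000] k=[0 1 4 17 30 12 0 0 0]
t=8: x=[0.0700 1.1400 4.7000 17.0000 27.8300 12.4200 0.8400 0.0000 0.0000] k=[0 0 7 15 32 9 0 0 0]
t=9: x=[0.0000 0.4900 7.0700 15.6300 29.2000 9.9800 0.6300 0.0000 0.0000] k=[0 0 6 16 30 12 3 0 0]
t=10: x=[0.0000 0.4200 6.2800 16.2800 27.7600 12.6300 3.4200 0.2100 0.0000] k=[0 0 6 20 25 17 2 1 0]
t=11: x=[0.0000 0.4200 6.5600 19.3700 24.0900 16.5100 2.9800 1.0000 0.0700] k=[0 0 3 21 28 16 3 4 3]
t=12: x=[0.0000 0.2100 4.0500 20.2300 26.6700 15.9300 3.9800 3.8600 3.0700] k=[0 2 6 19 31 18 6 5 0]
t=13: x=[0.1400 2.1400 6.6300 18.9300 29.2500 18.0700 6.7700 4.7200 0.3500] k=[4 3 3 19 25 18 9 2 4]
t=14: x=[3.9300 3.0700 4.1200 18.3000 24.0900 17.8600 9.1400 2.6300 3.8600] k=[3 7 8 17 20 20 5 1 7]
t=15: x=[3.2800 6.7900 8.5600 16.5800 19.7900 18.9500 5.7700 1.7000 6.5800] k=[5 6 5 15 18 23 7 3 3]
t=16: x=[5.0700 5.8600 5.7700 14.5100 18.1400 21.5300 7.8400 3.2800 3.0000] k=[2 8 8 13 19 20 7 7 0]
t=17: x=[2.4200 7.5800 8.3500 13.0700 18.6500 19.0200 7.9100 6.5100 0.4900] k=[4 12 12 15 15 21 12 11 0]
t=18: x=[4.5600 11.4400 12.2100 14.7900 15.4200 19.9500 12.5600 10.3000 0.7700] k=[8 14 12 14 13 24 11 14 1]
t=19: x=[8.4200 13.4400 12.2800 13.7900 13.8400 22.3200 12.1200 12.8800 1.9100] k=[10 13 11 13 14 18 8 17 6]
t=20: x=[10.2100 12.6500 11.2800 12.9300 14.2100 17.0200 9.3300 15.6000 6.7700] k=[8 17 9 17 15 16 8 19 11]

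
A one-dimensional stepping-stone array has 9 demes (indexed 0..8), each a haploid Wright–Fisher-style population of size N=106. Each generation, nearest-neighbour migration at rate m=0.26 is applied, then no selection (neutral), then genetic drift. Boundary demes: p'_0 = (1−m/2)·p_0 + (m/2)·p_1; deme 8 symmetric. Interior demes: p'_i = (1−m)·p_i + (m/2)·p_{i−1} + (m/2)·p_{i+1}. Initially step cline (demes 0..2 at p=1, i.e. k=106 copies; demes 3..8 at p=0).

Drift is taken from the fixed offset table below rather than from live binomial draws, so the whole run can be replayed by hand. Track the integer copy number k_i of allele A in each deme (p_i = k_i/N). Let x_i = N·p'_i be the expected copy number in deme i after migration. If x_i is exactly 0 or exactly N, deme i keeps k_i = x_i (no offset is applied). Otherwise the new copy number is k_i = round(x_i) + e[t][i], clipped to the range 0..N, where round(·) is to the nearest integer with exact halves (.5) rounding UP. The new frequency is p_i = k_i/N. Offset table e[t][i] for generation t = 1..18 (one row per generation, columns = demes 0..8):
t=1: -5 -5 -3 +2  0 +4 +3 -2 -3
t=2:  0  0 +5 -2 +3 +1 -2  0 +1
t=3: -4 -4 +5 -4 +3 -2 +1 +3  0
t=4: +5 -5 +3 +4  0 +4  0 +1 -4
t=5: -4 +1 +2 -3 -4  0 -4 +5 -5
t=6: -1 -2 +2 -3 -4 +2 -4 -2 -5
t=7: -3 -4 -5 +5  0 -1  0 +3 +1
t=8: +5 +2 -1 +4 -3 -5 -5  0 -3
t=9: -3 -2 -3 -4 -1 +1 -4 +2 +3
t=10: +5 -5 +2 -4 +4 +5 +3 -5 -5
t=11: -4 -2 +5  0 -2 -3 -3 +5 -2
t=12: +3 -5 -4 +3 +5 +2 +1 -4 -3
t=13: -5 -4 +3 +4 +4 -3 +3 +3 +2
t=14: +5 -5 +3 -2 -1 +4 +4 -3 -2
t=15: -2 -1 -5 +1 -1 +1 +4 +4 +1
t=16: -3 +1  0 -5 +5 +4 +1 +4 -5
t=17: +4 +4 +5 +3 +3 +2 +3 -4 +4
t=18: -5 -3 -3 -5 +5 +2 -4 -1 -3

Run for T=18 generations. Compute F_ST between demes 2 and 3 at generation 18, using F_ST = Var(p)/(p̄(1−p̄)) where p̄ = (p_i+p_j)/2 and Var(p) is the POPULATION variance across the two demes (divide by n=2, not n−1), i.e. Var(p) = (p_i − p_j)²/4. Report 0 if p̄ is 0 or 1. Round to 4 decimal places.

0.0259

t=0: k=[106 106 106 0 0 0 0 0 0]
t=1: x=[106.0000 106.0000 92.2200 13.7800 0.0000 0.0000 0.0000 0.0000 0.0000] k=[106 106 89 16 0 0 0 0 0]
t=2: x=[106.0000 103.7900 81.7200 23.4100 2.0800 0.0000 0.0000 0.0000 0.0000] k=[106 104 87 21 5 0 0 0 0]
t=3: x=[105.7400 102.0500 80.6300 27.5000 6.4300 0.6500 0.0000 0.0000 0.0000] k=[102 98 86 24 9 0 0 0 0]
t=4: x=[101.4800 96.9600 79.5000 30.1100 9.7800 1.1700 0.0000 0.0000 0.0000] k=[106 92 83 34 10 5 0 0 0]
t=5: x=[104.1800 92.6500 77.8000 37.2500 12.4700 5.0000 0.6500 0.0000 0.0000] k=[100 94 80 34 8 5 0 0 0]
t=6: x=[99.2200 92.9600 75.8400 36.6000 10.9900 4.7400 0.6500 0.0000 0.0000] k=[98 91 78 34 7 7 0 0 0]
t=7: x=[97.0900 90.2200 73.9700 36.2100 10.5100 6.0900 0.9100 0.0000 0.0000] k=[94 86 69 41 11 5 1 0 0]
t=8: x=[92.9600 84.8300 67.5700 40.7400 14.1200 5.2600 1.3900 0.1300 0.0000] k=[98 87 67 45 11 0 0 0 0]
t=9: x=[96.5700 85.8300 66.7400 43.4400 13.9900 1.4300 0.0000 0.0000 0.0000] k=[94 84 64 39 13 2 0 0 0]
t=10: x=[92.7000 82.7000 63.3500 38.8700 14.9500 3.1700 0.2600 0.0000 0.0000] k=[98 78 65 35 19 8 3 0 0]
t=11: x=[95.4000 78.9100 62.7900 36.8200 19.6500 8.7800 3.2600 0.3900 0.0000] k=[91 77 68 37 18 6 0 5 0]
t=12: x=[89.1800 77.6500 65.1400 38.5600 18.9100 6.7800 1.4300 3.7000 0.6500] k=[92 73 61 42 24 9 2 0 0]
t=13: x=[89.5300 73.9100 60.0900 42.1300 24.3900 10.0400 2.6500 0.2600 0.0000] k=[85 70 63 46 28 7 6 3 0]
t=14: x=[83.0500 71.0400 61.7000 45.8700 27.6100 9.6000 5.7400 3.0000 0.3900] k=[88 66 65 44 27 14 10 0 0]
t=15: x=[85.1400 68.7300 62.4000 44.5200 27.5200 15.1700 9.2200 1.3000 0.0000] k=[83 68 57 46 27 16 13 5 0]
t=16: x=[81.0500 68.5200 57.0000 44.9600 28.0400 17.0400 12.3500 5.3900 0.6500] k=[78 70 57 40 33 21 13 9 0]
t=17: x=[76.9600 69.3500 56.4800 41.3000 32.3500 21.5200 13.5200 8.3500 1.1700] k=[81 73 61 44 35 24 17 4 5]
t=18: x=[79.9600 72.4800 60.3500 45.0400 34.7400 24.5200 16.2200 5.8200 4.8700] k=[75 69 57 40 40 27 12 5 2]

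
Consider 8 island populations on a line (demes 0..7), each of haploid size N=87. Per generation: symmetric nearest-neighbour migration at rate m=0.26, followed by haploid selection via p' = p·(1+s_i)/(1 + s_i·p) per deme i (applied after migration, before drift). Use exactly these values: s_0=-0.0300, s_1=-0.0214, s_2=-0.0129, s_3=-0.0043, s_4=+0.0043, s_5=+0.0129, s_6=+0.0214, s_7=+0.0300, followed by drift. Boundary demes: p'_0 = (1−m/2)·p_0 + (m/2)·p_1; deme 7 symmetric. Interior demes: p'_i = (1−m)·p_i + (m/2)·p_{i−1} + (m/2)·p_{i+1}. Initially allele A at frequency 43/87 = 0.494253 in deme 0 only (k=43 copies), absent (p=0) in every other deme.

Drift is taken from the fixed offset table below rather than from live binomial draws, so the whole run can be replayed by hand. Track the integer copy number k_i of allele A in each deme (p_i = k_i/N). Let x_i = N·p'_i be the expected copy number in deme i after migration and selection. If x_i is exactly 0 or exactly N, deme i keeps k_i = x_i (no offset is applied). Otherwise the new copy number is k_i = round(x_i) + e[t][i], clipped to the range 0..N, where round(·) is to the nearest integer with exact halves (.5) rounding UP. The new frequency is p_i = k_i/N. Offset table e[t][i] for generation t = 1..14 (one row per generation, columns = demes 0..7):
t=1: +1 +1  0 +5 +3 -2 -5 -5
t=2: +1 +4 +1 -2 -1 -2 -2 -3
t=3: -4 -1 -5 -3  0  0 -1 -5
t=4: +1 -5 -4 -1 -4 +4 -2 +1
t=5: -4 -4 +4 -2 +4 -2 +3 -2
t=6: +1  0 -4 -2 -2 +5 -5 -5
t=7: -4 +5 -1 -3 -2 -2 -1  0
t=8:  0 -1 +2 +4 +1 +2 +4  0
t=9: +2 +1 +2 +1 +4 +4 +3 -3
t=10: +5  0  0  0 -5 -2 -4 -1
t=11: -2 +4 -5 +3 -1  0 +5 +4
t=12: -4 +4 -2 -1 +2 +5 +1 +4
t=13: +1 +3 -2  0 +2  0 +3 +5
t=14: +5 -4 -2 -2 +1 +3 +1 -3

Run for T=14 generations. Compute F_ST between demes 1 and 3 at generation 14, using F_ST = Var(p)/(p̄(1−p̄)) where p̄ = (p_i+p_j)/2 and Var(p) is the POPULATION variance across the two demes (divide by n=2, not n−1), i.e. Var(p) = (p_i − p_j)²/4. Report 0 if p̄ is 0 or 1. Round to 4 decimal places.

t=0: k=[43 0 0 0 0 0 0 0]
t=1: x=[36.7619 5.4779 0.0000 0.0000 0.0000 0.0000 0.0000 0.0000] k=[38 6 0 0 0 0 0 0]
t=2: x=[33.2124 9.2005 0.7700 0.0000 0.0000 0.0000 0.0000 0.0000] k=[34 13 2 0 0 0 0 0]
t=3: x=[30.6625 14.0434 3.1306 0.2589 0.0000 0.0000 0.0000 0.0000] k=[27 13 0 0 0 0 0 0]
t=4: x=[24.6385 12.8907 1.6686 0.0000 0.0000 0.0000 0.0000 0.0000] k=[26 8 0 0 0 0 0 0]
t=5: x=[23.1390 9.1218 1.0267 0.0000 0.0000 0.0000 0.0000 0.0000] k=[19 5 5 0 0 0 0 0]
t=6: x=[16.7639 6.6853 4.2967 0.6472 0.0000 0.0000 0.0000 0.0000] k=[18 7 0 0 0 0 0 0]
t=7: x=[16.1653 7.3727 0.8984 0.0000 0.0000 0.0000 0.0000 0.0000] k=[12 12 0 0 0 0 0 0]
t=8: x=[11.6884 10.2429 1.5402 0.0000 0.0000 0.0000 0.0000 0.0000] k=[12 9 4 0 0 0 0 0]
t=9: x=[11.3070 8.5714 4.0792 0.5178 0.0000 0.0000 0.0000 0.0000] k=[13 10 6 2 0 0 0 0]
t=10: x=[12.2851 9.6823 5.9279 2.2505 0.2611 0.0000 0.0000 0.0000] k=[17 10 6 2 0 0 0 0]
t=11: x=[15.6944 10.1937 5.9279 2.2505 0.2611 0.0000 0.0000 0.0000] k=[14 14 1 5 0 0 0 0]
t=12: x=[13.6459 12.0832 3.1701 3.8143 0.6528 0.0000 0.0000 0.0000] k=[10 16 1 3 3 0 0 0]
t=13: x=[10.4956 13.0285 3.1701 2.7286 2.6209 0.3950 0.0000 0.0000] k=[11 16 1 3 5 0 0 0]
t=14: x=[11.3461 13.1566 3.1701 2.9875 4.1068 0.6583 0.0000 0.0000] k=[16 9 1 1 5 4 0 0]

0.0390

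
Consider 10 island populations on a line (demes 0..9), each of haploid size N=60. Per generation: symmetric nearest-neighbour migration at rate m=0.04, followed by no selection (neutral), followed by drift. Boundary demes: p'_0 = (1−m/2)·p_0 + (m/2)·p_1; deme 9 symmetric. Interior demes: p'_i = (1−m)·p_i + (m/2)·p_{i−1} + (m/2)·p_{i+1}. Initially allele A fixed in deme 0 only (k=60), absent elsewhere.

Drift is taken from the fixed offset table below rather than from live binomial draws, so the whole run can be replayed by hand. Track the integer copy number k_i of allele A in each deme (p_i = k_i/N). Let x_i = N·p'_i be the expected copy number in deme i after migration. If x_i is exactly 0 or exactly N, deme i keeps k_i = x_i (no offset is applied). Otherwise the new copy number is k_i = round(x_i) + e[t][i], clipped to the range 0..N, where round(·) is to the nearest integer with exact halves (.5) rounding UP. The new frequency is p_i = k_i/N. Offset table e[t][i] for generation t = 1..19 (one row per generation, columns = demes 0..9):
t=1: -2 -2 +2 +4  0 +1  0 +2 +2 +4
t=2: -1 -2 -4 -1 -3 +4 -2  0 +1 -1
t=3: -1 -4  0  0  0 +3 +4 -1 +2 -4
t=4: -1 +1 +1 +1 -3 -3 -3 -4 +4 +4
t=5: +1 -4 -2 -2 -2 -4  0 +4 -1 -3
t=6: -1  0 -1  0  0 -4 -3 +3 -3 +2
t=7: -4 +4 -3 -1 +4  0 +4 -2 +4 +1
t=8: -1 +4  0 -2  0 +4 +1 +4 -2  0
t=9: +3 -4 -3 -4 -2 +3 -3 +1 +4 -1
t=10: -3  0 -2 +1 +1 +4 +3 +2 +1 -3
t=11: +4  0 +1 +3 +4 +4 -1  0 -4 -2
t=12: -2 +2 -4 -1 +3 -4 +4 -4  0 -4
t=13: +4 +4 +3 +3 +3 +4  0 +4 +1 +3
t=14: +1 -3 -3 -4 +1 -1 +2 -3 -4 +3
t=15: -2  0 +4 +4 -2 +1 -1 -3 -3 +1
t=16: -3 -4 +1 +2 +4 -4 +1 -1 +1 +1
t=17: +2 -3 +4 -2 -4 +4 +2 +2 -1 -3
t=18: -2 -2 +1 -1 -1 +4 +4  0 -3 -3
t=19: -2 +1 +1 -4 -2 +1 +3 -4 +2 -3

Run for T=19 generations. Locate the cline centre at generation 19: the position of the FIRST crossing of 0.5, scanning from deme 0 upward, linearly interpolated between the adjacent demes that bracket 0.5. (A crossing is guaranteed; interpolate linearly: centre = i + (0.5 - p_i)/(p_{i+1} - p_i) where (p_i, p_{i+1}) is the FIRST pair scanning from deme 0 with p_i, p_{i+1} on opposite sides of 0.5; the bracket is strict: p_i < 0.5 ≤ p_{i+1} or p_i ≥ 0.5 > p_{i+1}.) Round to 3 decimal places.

t=0: k=[60 0 0 0 0 0 0 0 0 0]
t=1: x=[58.8000 1.2000 0.0000 0.0000 0.0000 0.0000 0.0000 0.0000 0.0000 0.0000] k=[57 0 0 0 0 0 0 0 0 0]
t=2: x=[55.8600 1.1400 0.0000 0.0000 0.0000 0.0000 0.0000 0.0000 0.0000 0.0000] k=[55 0 0 0 0 0 0 0 0 0]
t=3: x=[53.9000 1.1000 0.0000 0.0000 0.0000 0.0000 0.0000 0.0000 0.0000 0.0000] k=[53 0 0 0 0 0 0 0 0 0]
t=4: x=[51.9400 1.0600 0.0000 0.0000 0.0000 0.0000 0.0000 0.0000 0.0000 0.0000] k=[51 2 0 0 0 0 0 0 0 0]
t=5: x=[50.0200 2.9400 0.0400 0.0000 0.0000 0.0000 0.0000 0.0000 0.0000 0.0000] k=[51 0 0 0 0 0 0 0 0 0]
t=6: x=[49.9800 1.0200 0.0000 0.0000 0.0000 0.0000 0.0000 0.0000 0.0000 0.0000] k=[49 1 0 0 0 0 0 0 0 0]
t=7: x=[48.0400 1.9400 0.0200 0.0000 0.0000 0.0000 0.0000 0.0000 0.0000 0.0000] k=[44 6 0 0 0 0 0 0 0 0]
t=8: x=[43.2400 6.6400 0.1200 0.0000 0.0000 0.0000 0.0000 0.0000 0.0000 0.0000] k=[42 11 0 0 0 0 0 0 0 0]
t=9: x=[41.3800 11.4000 0.2200 0.0000 0.0000 0.0000 0.0000 0.0000 0.0000 0.0000] k=[44 7 0 0 0 0 0 0 0 0]
t=10: x=[43.2600 7.6000 0.1400 0.0000 0.0000 0.0000 0.0000 0.0000 0.0000 0.0000] k=[40 8 0 0 0 0 0 0 0 0]
t=11: x=[39.3600 8.4800 0.1600 0.0000 0.0000 0.0000 0.0000 0.0000 0.0000 0.0000] k=[43 8 1 0 0 0 0 0 0 0]
t=12: x=[42.3000 8.5600 1.1200 0.0200 0.0000 0.0000 0.0000 0.0000 0.0000 0.0000] k=[40 11 0 0 0 0 0 0 0 0]
t=13: x=[39.4200 11.3600 0.2200 0.0000 0.0000 0.0000 0.0000 0.0000 0.0000 0.0000] k=[43 15 3 0 0 0 0 0 0 0]
t=14: x=[42.4400 15.3200 3.1800 0.0600 0.0000 0.0000 0.0000 0.0000 0.0000 0.0000] k=[43 12 0 0 0 0 0 0 0 0]
t=15: x=[42.3800 12.3800 0.2400 0.0000 0.0000 0.0000 0.0000 0.0000 0.0000 0.0000] k=[40 12 4 0 0 0 0 0 0 0]
t=16: x=[39.4400 12.4000 4.0800 0.0800 0.0000 0.0000 0.0000 0.0000 0.0000 0.0000] k=[36 8 5 2 0 0 0 0 0 0]
t=17: x=[35.4400 8.5000 5.0000 2.0200 0.0400 0.0000 0.0000 0.0000 0.0000 0.0000] k=[37 6 9 0 0 0 0 0 0 0]
t=18: x=[36.3800 6.6800 8.7600 0.1800 0.0000 0.0000 0.0000 0.0000 0.0000 0.0000] k=[34 5 10 0 0 0 0 0 0 0]
t=19: x=[33.4200 5.6800 9.7000 0.2000 0.0000 0.0000 0.0000 0.0000 0.0000 0.0000] k=[31 7 11 0 0 0 0 0 0 0]

0.042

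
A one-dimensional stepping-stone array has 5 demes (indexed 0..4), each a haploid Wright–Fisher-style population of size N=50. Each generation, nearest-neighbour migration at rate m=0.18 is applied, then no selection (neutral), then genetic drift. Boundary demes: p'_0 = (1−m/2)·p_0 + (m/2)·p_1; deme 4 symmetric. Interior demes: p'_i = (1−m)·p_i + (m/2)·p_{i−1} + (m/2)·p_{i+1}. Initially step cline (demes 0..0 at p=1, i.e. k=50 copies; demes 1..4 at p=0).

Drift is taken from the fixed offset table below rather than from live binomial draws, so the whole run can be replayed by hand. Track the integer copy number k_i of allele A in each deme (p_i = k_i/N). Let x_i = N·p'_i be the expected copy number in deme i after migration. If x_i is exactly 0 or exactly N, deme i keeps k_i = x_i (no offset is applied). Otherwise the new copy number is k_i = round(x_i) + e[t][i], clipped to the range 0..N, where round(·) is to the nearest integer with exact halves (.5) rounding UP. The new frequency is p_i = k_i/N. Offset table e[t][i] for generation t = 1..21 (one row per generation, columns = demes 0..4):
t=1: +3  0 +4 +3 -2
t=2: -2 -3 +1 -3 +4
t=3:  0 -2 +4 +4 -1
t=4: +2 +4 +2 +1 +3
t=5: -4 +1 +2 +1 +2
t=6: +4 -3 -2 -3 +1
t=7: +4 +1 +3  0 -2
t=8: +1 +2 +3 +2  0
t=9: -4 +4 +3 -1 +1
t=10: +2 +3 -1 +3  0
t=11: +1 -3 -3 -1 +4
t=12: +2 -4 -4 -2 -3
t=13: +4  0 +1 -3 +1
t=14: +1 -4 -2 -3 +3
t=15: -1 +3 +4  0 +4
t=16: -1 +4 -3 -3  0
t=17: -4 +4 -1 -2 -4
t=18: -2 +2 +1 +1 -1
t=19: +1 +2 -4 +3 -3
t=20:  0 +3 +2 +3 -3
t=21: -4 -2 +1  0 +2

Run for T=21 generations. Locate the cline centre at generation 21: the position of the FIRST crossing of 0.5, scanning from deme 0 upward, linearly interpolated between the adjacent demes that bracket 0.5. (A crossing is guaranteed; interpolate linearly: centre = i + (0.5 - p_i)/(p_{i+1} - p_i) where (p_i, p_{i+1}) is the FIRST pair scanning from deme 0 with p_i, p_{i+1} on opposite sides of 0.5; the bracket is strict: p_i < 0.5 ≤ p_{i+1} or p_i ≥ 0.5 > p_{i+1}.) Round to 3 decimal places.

t=0: k=[50 0 0 0 0]
t=1: x=[45.5000 4.5000 0.0000 0.0000 0.0000] k=[49 5 0 0 0]
t=2: x=[45.0400 8.5100 0.4500 0.0000 0.0000] k=[43 6 1 0 0]
t=3: x=[39.6700 8.8800 1.3600 0.0900 0.0000] k=[40 7 5 4 0]
t=4: x=[37.0300 9.7900 5.0900 3.7300 0.3600] k=[39 14 7 5 3]
t=5: x=[36.7500 15.6200 7.4500 5.0000 3.1800] k=[33 17 9 6 5]
t=6: x=[31.5600 17.7200 9.4500 6.1800 5.0900] k=[36 15 7 3 6]
t=7: x=[34.1100 16.1700 7.3600 3.6300 5.7300] k=[38 17 10 4 4]
t=8: x=[36.1100 18.2600 10.0900 4.5400 4.0000] k=[37 20 13 7 4]
t=9: x=[35.4700 20.9000 13.0900 7.2700 4.2700] k=[31 25 16 6 5]
t=10: x=[30.4600 24.7300 15.9100 6.8100 5.0900] k=[32 28 15 10 5]
t=11: x=[31.6400 27.1900 15.7200 10.0000 5.4500] k=[33 24 13 9 9]
t=12: x=[32.1900 23.8200 13.6300 9.3600 9.0000] k=[34 20 10 7 6]
t=13: x=[32.7400 20.3600 10.6300 7.1800 6.0900] k=[37 20 12 4 7]
t=14: x=[35.4700 20.8100 12.0000 4.9900 6.7300] k=[36 17 10 2 10]
t=15: x=[34.2900 18.0800 9.9100 3.4400 9.2800] k=[33 21 14 3 13]
t=16: x=[31.9200 21.4500 13.6400 4.8900 12.1000] k=[31 25 11 2 12]
t=17: x=[30.4600 24.2800 11.4500 3.7100 11.1000] k=[26 28 10 2 7]
t=18: x=[26.1800 26.2000 10.9000 3.1700 6.5500] k=[24 28 12 4 6]
t=19: x=[24.3600 26.2000 12.7200 4.9000 5.8200] k=[25 28 9 8 3]
t=20: x=[25.2700 26.0200 10.6200 7.6400 3.4500] k=[25 29 13 11 0]
t=21: x=[25.3600 27.2000 14.2600 10.1900 0.9900] k=[21 25 15 10 3]

1.000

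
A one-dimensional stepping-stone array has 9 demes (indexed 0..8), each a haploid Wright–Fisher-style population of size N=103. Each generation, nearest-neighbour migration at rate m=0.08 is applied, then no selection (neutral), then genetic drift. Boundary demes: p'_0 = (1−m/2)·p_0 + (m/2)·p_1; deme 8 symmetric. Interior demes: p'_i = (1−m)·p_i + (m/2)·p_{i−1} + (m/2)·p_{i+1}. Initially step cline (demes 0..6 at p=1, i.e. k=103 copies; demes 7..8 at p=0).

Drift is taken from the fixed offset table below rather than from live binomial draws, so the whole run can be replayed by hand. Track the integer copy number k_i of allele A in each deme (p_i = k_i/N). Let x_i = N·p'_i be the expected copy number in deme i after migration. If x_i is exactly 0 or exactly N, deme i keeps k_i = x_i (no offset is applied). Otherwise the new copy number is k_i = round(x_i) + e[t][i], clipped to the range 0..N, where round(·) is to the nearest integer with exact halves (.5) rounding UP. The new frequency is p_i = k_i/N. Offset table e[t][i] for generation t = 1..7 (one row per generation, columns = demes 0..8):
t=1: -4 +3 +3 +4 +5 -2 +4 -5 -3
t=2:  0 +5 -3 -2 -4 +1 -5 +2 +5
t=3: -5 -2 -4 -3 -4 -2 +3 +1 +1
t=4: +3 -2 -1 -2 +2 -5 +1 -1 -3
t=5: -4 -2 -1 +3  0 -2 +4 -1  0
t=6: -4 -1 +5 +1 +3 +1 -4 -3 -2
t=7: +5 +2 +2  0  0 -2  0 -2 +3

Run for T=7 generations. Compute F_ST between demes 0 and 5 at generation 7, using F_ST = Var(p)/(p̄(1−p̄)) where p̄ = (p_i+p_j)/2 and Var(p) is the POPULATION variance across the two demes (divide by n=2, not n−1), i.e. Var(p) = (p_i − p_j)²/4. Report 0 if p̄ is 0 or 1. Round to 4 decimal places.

t=0: k=[103 103 103 103 103 103 103 0 0]
t=1: x=[103.0000 103.0000 103.0000 103.0000 103.0000 103.0000 98.8800 4.1200 0.0000] k=[103 103 103 103 103 103 103 0 0]
t=2: x=[103.0000 103.0000 103.0000 103.0000 103.0000 103.0000 98.8800 4.1200 0.0000] k=[103 103 103 103 103 103 94 6 0]
t=3: x=[103.0000 103.0000 103.0000 103.0000 103.0000 102.6400 90.8400 9.2800 0.2400] k=[103 103 103 103 103 101 94 10 1]
t=4: x=[103.0000 103.0000 103.0000 103.0000 102.9200 100.8000 90.9200 13.0000 1.3600] k=[103 103 103 103 103 96 92 12 0]
t=5: x=[103.0000 103.0000 103.0000 103.0000 102.7200 96.1200 88.9600 14.7200 0.4800] k=[103 103 103 103 103 94 93 14 0]
t=6: x=[103.0000 103.0000 103.0000 103.0000 102.6400 94.3200 89.8800 16.6000 0.5600] k=[103 103 103 103 103 95 86 14 0]
t=7: x=[103.0000 103.0000 103.0000 103.0000 102.6800 94.9600 83.4800 16.3200 0.5600] k=[103 103 103 103 103 93 83 14 4]

0.0510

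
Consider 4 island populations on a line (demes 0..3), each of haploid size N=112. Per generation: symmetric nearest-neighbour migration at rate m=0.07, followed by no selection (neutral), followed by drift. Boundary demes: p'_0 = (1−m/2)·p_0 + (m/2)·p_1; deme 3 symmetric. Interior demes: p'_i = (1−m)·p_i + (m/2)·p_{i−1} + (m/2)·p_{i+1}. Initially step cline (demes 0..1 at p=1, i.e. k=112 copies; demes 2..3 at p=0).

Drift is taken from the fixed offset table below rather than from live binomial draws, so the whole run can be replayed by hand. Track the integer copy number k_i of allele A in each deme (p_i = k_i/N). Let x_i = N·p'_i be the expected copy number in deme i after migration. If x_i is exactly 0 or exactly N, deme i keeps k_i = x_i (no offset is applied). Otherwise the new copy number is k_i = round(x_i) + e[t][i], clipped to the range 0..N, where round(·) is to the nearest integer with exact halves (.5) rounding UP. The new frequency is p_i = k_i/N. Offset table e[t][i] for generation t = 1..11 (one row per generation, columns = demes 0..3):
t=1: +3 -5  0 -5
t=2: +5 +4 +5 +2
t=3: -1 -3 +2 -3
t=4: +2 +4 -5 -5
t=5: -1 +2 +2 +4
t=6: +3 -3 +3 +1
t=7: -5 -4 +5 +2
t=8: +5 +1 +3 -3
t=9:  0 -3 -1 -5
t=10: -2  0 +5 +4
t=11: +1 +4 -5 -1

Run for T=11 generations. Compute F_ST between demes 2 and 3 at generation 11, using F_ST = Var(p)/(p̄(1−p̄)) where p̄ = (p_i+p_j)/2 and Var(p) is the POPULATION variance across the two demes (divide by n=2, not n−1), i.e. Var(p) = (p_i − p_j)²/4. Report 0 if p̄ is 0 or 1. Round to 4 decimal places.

0.0990

t=0: k=[112 112 0 0]
t=1: x=[112.0000 108.0800 3.9200 0.0000] k=[112 103 4 0]
t=2: x=[111.6850 99.8500 7.3250 0.1400] k=[112 104 12 2]
t=3: x=[111.7200 101.0600 14.8700 2.3500] k=[111 98 17 0]
t=4: x=[110.5450 95.6200 19.2400 0.5950] k=[112 100 14 0]
t=5: x=[111.5800 97.4100 16.5200 0.4900] k=[111 99 19 4]
t=6: x=[110.5800 96.6200 21.2750 4.5250] k=[112 94 24 6]
t=7: x=[111.3700 92.1800 25.8200 6.6300] k=[106 88 31 9]
t=8: x=[105.3700 86.6350 32.2250 9.7700] k=[110 88 35 7]
t=9: x=[109.2300 86.9150 35.8750 7.9800] k=[109 84 35 3]
t=10: x=[108.1250 83.1600 35.5950 4.1200] k=[106 83 41 8]
t=11: x=[105.1950 82.3350 41.3150 9.1550] k=[106 86 36 8]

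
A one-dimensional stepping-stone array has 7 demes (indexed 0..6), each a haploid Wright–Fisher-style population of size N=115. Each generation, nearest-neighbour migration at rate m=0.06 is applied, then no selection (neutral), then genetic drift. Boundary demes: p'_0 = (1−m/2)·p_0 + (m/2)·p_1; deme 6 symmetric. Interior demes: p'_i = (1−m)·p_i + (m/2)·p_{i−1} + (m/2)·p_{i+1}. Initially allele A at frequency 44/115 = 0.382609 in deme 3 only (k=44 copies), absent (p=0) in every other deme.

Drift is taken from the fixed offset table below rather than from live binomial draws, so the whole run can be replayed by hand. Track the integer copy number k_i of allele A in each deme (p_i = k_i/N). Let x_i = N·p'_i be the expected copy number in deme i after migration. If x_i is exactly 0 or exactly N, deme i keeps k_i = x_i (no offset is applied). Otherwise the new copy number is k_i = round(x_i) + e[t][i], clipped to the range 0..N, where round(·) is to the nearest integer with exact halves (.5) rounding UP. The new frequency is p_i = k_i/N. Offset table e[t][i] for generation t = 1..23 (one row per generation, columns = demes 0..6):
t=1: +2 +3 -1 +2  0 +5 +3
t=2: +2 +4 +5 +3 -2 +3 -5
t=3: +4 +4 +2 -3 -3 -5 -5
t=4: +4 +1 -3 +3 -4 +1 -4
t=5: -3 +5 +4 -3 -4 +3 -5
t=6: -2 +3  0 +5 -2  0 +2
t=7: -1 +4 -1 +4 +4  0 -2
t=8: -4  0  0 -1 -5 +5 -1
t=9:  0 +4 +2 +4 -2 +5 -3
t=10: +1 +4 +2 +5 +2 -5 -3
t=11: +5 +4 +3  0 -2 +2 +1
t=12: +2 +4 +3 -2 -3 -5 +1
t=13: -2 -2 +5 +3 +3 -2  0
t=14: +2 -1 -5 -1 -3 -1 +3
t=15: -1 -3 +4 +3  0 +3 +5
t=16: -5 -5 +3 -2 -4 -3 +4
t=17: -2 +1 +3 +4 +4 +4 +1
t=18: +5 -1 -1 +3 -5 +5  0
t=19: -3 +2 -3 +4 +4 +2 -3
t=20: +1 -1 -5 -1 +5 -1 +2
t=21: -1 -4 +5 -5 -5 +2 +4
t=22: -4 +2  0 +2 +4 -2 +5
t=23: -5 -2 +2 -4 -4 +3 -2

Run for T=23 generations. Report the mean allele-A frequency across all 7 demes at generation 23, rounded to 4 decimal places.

0.1491

t=0: k=[0 0 0 44 0 0 0]
t=1: x=[0.0000 0.0000 1.3200 41.3600 1.3200 0.0000 0.0000] k=[0 0 0 43 1 0 0]
t=2: x=[0.0000 0.0000 1.2900 40.4500 2.2300 0.0300 0.0000] k=[0 0 6 43 0 3 0]
t=3: x=[0.0000 0.1800 6.9300 40.6000 1.3800 2.8200 0.0900] k=[0 4 9 38 0 0 0]
t=4: x=[0.1200 4.0300 9.7200 35.9900 1.1400 0.0000 0.0000] k=[4 5 7 39 0 0 0]
t=5: x=[4.0300 5.0300 7.9000 36.8700 1.1700 0.0000 0.0000] k=[1 10 12 34 0 0 0]
t=6: x=[1.2700 9.7900 12.6000 32.3200 1.0200 0.0000 0.0000] k=[0 13 13 37 0 0 0]
t=7: x=[0.3900 12.6100 13.7200 35.1700 1.1100 0.0000 0.0000] k=[0 17 13 39 5 0 0]
t=8: x=[0.5100 16.3700 13.9000 37.2000 5.8700 0.1500 0.0000] k=[0 16 14 36 1 5 0]
t=9: x=[0.4800 15.4600 14.7200 34.2900 2.1700 4.7300 0.1500] k=[0 19 17 38 0 10 0]
t=10: x=[0.5700 18.3700 17.6900 36.2300 1.4400 9.4000 0.3000] k=[2 22 20 41 3 4 0]
t=11: x=[2.6000 21.3400 20.6900 39.2300 4.1700 3.8500 0.1200] k=[8 25 24 39 2 6 1]
t=12: x=[8.5100 24.4600 24.4800 37.4400 3.2300 5.7300 1.1500] k=[11 28 27 35 0 1 2]
t=13: x=[11.5100 27.4600 27.2700 33.7100 1.0800 1.0000 1.9700] k=[10 25 32 37 4 0 2]
t=14: x=[10.4500 24.7600 31.9400 35.8600 4.8700 0.1800 1.9400] k=[12 24 27 35 2 0 5]
t=15: x=[12.3600 23.7300 27.1500 33.7700 2.9300 0.2100 4.8500] k=[11 21 31 37 3 3 10]
t=16: x=[11.3000 21.0000 30.8800 35.8000 4.0200 3.2100 9.7900] k=[6 16 34 34 0 0 14]
t=17: x=[6.3000 16.2400 33.4600 32.9800 1.0200 0.4200 13.5800] k=[4 17 36 37 5 4 15]
t=18: x=[4.3900 17.1800 35.4600 36.0100 5.9300 4.3600 14.6700] k=[9 16 34 39 1 9 15]
t=19: x=[9.2100 16.3300 33.6100 37.7100 2.3800 8.9400 14.8200] k=[6 18 31 42 6 11 12]
t=20: x=[6.3600 18.0300 30.9400 40.5900 7.2300 10.8800 11.9700] k=[7 17 26 40 12 10 14]
t=21: x=[7.3000 16.9700 26.1500 38.7400 12.7800 10.1800 13.8800] k=[6 13 31 34 8 12 18]
t=22: x=[6.2100 13.3300 30.5500 33.1300 8.9000 12.0600 17.8200] k=[2 15 31 35 13 10 23]
t=23: x=[2.3900 15.0900 30.6400 34.2200 13.5700 10.4800 22.6100] k=[0 13 33 30 10 13 21]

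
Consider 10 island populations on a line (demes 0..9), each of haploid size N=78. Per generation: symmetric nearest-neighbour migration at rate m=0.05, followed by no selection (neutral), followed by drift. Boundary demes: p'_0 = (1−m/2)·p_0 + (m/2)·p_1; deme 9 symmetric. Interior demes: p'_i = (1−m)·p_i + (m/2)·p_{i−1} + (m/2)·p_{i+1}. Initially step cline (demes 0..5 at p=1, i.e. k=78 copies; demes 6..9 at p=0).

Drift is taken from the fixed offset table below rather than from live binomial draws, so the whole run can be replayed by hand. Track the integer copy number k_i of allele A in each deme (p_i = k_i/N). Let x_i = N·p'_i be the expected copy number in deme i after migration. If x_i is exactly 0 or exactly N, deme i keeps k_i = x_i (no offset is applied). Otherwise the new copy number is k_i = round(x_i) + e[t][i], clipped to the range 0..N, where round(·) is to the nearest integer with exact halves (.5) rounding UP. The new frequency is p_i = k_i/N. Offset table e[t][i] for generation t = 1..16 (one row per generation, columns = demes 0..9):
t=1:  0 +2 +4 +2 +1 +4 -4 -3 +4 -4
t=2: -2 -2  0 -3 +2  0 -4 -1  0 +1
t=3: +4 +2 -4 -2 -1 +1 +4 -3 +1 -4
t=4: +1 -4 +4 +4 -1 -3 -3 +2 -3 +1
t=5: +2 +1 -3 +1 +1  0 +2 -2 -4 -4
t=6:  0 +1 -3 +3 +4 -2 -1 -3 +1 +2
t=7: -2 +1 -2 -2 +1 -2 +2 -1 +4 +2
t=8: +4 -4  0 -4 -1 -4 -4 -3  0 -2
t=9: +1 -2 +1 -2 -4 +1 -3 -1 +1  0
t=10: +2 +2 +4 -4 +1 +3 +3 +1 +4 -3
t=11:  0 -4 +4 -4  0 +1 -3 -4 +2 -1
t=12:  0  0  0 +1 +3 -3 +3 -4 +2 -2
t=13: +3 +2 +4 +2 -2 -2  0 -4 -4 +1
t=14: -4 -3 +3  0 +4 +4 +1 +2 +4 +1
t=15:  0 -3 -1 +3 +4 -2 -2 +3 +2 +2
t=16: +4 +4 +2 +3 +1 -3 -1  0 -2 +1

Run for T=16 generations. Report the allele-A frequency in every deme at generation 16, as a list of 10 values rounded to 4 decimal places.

t=0: k=[78 78 78 78 78 78 0 0 0 0]
t=1: x=[78.0000 78.0000 78.0000 78.0000 78.0000 76.0500 1.9500 0.0000 0.0000 0.0000] k=[78 78 78 78 78 78 0 0 0 0]
t=2: x=[78.0000 78.0000 78.0000 78.0000 78.0000 76.0500 1.9500 0.0000 0.0000 0.0000] k=[78 78 78 78 78 76 0 0 0 0]
t=3: x=[78.0000 78.0000 78.0000 78.0000 77.9500 74.1500 1.9000 0.0000 0.0000 0.0000] k=[78 78 78 78 77 75 6 0 0 0]
t=4: x=[78.0000 78.0000 78.0000 77.9750 76.9750 73.3250 7.5750 0.1500 0.0000 0.0000] k=[78 78 78 78 76 70 5 2 0 0]
t=5: x=[78.0000 78.0000 78.0000 77.9500 75.9000 68.5250 6.5500 2.0250 0.0500 0.0000] k=[78 78 78 78 77 69 9 0 0 0]
t=6: x=[78.0000 78.0000 78.0000 77.9750 76.8250 67.7000 10.2750 0.2250 0.0000 0.0000] k=[78 78 78 78 78 66 9 0 0 0]
t=7: x=[78.0000 78.0000 78.0000 78.0000 77.7000 64.8750 10.2000 0.2250 0.0000 0.0000] k=[78 78 78 78 78 63 12 0 0 0]
t=8: x=[78.0000 78.0000 78.0000 78.0000 77.6250 62.1000 12.9750 0.3000 0.0000 0.0000] k=[78 78 78 78 77 58 9 0 0 0]
t=9: x=[78.0000 78.0000 78.0000 77.9750 76.5500 57.2500 10.0000 0.2250 0.0000 0.0000] k=[78 78 78 76 73 58 7 0 0 0]
t=10: x=[78.0000 78.0000 77.9500 75.9750 72.7000 57.1000 8.1000 0.1750 0.0000 0.0000] k=[78 78 78 72 74 60 11 1 0 0]
t=11: x=[78.0000 78.0000 77.8500 72.2000 73.6000 59.1250 11.9750 1.2250 0.0250 0.0000] k=[78 78 78 68 74 60 9 0 2 0]
t=12: x=[78.0000 78.0000 77.7500 68.4000 73.5000 59.0750 10.0500 0.2750 1.9000 0.0500] k=[78 78 78 69 77 56 13 0 4 0]
t=13: x=[78.0000 78.0000 77.7750 69.4250 76.2750 55.4500 13.7500 0.4250 3.8000 0.1000] k=[78 78 78 71 74 53 14 0 0 1]
t=14: x=[78.0000 78.0000 77.8250 71.2500 73.4000 52.5500 14.6250 0.3500 0.0250 0.9750] k=[78 78 78 71 77 57 16 2 4 2]
t=15: x=[78.0000 78.0000 77.8250 71.3250 76.3500 56.4750 16.6750 2.4000 3.9000 2.0500] k=[78 78 77 74 78 54 15 5 6 4]
t=16: x=[78.0000 77.9750 76.9500 74.1750 77.3000 53.6250 15.7250 5.2750 5.9250 4.0500] k=[78 78 78 77 78 51 15 5 4 5]

[1.0000, 1.0000, 1.0000, 0.9872, 1.0000, 0.6538, 0.1923, 0.0641, 0.0513, 0.0641]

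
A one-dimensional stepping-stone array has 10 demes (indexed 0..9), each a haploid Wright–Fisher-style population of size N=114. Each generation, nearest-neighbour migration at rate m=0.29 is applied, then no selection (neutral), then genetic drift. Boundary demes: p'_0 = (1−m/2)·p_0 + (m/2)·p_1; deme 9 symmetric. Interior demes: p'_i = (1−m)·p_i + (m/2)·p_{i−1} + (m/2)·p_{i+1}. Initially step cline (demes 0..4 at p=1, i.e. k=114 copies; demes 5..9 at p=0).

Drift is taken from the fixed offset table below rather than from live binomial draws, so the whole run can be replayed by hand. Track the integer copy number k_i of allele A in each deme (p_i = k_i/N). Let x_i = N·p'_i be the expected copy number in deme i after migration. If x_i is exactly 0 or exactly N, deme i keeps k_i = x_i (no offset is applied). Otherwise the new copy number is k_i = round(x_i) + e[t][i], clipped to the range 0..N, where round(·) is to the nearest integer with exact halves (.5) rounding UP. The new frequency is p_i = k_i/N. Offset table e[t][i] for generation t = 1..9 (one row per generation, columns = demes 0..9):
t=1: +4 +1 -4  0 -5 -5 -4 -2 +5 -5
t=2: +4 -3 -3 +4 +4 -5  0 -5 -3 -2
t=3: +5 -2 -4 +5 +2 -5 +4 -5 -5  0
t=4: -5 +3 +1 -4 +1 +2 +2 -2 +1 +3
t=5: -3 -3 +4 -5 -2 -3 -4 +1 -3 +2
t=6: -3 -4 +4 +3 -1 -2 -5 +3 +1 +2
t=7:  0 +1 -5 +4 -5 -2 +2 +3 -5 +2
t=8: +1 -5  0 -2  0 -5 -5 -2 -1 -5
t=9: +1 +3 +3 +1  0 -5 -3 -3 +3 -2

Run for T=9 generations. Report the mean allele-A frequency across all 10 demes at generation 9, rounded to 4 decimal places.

t=0: k=[114 114 114 114 114 0 0 0 0 0]
t=1: x=[114.0000 114.0000 114.0000 114.0000 97.4700 16.5300 0.0000 0.0000 0.0000 0.0000] k=[114 114 114 114 92 12 0 0 0 0]
t=2: x=[114.0000 114.0000 114.0000 110.8100 83.5900 21.8600 1.7400 0.0000 0.0000 0.0000] k=[114 114 114 114 88 17 2 0 0 0]
t=3: x=[114.0000 114.0000 114.0000 110.2300 81.4750 25.1200 3.8850 0.2900 0.0000 0.0000] k=[114 114 114 114 83 20 8 0 0 0]
t=4: x=[114.0000 114.0000 114.0000 109.5050 78.3600 27.3950 8.5800 1.1600 0.0000 0.0000] k=[114 114 114 106 79 29 11 0 0 0]
t=5: x=[114.0000 114.0000 112.8400 103.2450 75.6650 33.6400 12.0150 1.5950 0.0000 0.0000] k=[114 114 114 98 74 31 8 3 0 0]
t=6: x=[114.0000 114.0000 111.6800 96.8400 71.2450 33.9000 10.6100 3.2900 0.4350 0.0000] k=[114 114 114 100 70 32 6 6 1 0]
t=7: x=[114.0000 114.0000 111.9700 97.6800 68.8400 33.7400 9.7700 5.2750 1.5800 0.1450] k=[114 114 107 102 64 32 12 8 0 2]
t=8: x=[114.0000 112.9850 107.2900 97.2150 64.8700 33.7400 14.3200 7.4200 1.4500 1.7100] k=[114 108 107 95 65 29 9 5 0 0]
t=9: x=[113.1300 108.7250 105.4050 92.3900 64.1300 31.3200 11.3200 4.8550 0.7250 0.0000] k=[114 112 108 93 64 26 8 2 4 0]

0.4658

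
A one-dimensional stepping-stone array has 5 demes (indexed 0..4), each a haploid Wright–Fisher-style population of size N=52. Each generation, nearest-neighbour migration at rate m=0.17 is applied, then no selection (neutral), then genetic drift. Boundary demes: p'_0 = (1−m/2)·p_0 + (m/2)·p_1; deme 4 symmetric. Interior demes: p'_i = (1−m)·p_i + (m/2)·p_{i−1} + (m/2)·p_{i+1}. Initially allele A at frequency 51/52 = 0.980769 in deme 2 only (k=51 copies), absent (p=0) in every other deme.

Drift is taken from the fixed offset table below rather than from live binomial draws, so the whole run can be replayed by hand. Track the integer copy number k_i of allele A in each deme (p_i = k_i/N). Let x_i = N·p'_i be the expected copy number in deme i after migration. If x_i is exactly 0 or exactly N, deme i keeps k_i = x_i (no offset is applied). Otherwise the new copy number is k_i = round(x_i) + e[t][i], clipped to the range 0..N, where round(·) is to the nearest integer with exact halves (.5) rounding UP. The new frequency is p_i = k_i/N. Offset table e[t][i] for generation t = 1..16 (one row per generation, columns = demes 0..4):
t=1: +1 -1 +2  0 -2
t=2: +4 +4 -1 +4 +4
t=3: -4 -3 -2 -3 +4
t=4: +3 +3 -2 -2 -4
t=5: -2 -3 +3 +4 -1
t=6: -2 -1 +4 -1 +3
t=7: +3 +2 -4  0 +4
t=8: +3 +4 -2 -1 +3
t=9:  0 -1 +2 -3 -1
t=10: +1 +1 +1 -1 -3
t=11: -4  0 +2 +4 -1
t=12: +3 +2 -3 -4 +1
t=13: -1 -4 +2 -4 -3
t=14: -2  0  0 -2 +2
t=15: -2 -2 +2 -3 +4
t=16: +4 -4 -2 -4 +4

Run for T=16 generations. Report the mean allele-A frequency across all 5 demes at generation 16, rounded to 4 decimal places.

0.2269

t=0: k=[0 0 51 0 0]
t=1: x=[0.0000 4.3350 42.3300 4.3350 0.0000] k=[0 3 44 4 0]
t=2: x=[0.2550 6.2300 37.1150 7.0600 0.3400] k=[4 10 36 11 4]
t=3: x=[4.5100 11.7000 31.6650 12.5300 4.5950] k=[1 9 30 10 9]
t=4: x=[1.6800 10.1050 26.5150 11.6150 9.0850] k=[5 13 25 10 5]
t=5: x=[5.6800 13.3400 22.7050 10.8500 5.4250] k=[4 10 26 15 4]
t=6: x=[4.5100 10.8500 23.7050 15.0000 4.9350] k=[3 10 28 14 8]
t=7: x=[3.5950 10.9350 25.2800 14.6800 8.5100] k=[7 13 21 15 13]
t=8: x=[7.5100 13.1700 19.8100 15.3400 13.1700] k=[11 17 18 14 16]
t=9: x=[11.5100 16.5750 17.5750 14.5100 15.8300] k=[12 16 20 12 15]
t=10: x=[12.3400 16.0000 18.9800 12.9350 14.7450] k=[13 17 20 12 12]
t=11: x=[13.3400 16.9150 19.0650 12.6800 12.0000] k=[9 17 21 17 11]
t=12: x=[9.6800 16.6600 20.3200 16.8300 11.5100] k=[13 19 17 13 13]
t=13: x=[13.5100 18.3200 16.8300 13.3400 13.0000] k=[13 14 19 9 10]
t=14: x=[13.0850 14.3400 17.7250 9.9350 9.9150] k=[11 14 18 8 12]
t=15: x=[11.2550 14.0850 16.8100 9.1900 11.6600] k=[9 12 19 6 16]
t=16: x=[9.2550 12.3400 17.3000 7.9550 15.1500] k=[13 8 15 4 19]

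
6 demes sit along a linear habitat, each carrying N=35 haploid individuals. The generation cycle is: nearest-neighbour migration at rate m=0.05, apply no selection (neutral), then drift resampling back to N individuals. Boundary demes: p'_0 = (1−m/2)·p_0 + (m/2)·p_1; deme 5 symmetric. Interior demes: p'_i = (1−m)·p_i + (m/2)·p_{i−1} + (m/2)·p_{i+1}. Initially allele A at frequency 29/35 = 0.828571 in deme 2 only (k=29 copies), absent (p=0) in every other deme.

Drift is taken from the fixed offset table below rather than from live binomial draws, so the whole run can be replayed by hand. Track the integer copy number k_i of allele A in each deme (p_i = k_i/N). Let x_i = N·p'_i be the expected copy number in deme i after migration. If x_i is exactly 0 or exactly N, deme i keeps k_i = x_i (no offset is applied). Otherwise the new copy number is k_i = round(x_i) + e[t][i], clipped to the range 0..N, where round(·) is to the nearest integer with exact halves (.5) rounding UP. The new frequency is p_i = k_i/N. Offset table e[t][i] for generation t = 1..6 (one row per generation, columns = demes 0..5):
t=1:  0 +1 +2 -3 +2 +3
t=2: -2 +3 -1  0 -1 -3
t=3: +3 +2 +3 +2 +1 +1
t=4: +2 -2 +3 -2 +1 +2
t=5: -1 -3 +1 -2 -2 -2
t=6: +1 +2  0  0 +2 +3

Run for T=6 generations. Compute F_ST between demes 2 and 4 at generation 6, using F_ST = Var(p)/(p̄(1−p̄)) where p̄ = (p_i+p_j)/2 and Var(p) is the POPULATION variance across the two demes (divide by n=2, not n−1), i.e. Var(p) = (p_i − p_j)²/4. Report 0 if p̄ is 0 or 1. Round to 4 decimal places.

0.6888

t=0: k=[0 0 29 0 0 0]
t=1: x=[0.0000 0.7250 27.5500 0.7250 0.0000 0.0000] k=[0 2 30 0 0 0]
t=2: x=[0.0500 2.6500 28.5500 0.7500 0.0000 0.0000] k=[0 6 28 1 0 0]
t=3: x=[0.1500 6.4000 26.7750 1.6500 0.0250 0.0000] k=[3 8 30 4 1 0]
t=4: x=[3.1250 8.4250 28.8000 4.5750 1.0500 0.0250] k=[5 6 32 3 2 2]
t=5: x=[5.0250 6.6250 30.6250 3.7000 2.0250 2.0000] k=[4 4 32 2 0 0]
t=6: x=[4.0000 4.7000 30.5500 2.7000 0.0500 0.0000] k=[5 7 31 3 2 0]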